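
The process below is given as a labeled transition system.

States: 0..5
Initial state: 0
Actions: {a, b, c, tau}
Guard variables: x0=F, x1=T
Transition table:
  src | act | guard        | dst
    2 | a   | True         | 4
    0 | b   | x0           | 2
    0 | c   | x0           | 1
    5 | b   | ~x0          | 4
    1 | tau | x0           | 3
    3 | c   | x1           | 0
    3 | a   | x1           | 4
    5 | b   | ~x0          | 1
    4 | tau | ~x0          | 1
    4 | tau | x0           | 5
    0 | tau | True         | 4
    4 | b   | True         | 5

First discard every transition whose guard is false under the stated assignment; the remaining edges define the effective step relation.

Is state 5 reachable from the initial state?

After dropping false guards: 8 live edges.
Layer 0: {0}
Layer 1: {4}  now seen {0,4}
Layer 2: {1,5}  now seen {0,1,4,5}
Reach set: {0,1,4,5}
trace reaching 5: tau·b

Answer: REACHABLE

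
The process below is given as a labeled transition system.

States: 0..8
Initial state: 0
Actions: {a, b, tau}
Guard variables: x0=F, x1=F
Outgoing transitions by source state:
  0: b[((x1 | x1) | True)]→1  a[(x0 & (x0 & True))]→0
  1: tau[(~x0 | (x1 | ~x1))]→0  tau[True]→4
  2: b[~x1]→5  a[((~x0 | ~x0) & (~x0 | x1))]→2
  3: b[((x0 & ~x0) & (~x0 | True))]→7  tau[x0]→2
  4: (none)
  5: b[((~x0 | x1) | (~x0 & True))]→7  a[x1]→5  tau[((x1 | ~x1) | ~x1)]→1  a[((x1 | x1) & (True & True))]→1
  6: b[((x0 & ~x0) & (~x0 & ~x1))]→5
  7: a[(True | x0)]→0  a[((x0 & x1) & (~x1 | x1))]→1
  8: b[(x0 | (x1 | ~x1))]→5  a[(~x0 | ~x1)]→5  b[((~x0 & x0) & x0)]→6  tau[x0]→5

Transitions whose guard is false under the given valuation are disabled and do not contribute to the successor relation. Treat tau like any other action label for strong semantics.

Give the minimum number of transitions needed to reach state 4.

Answer: 2

Trace:
BFS to 4:
  depth 0: {0}
  depth 1: {1}
  depth 2: {4}
4 enters at depth 2; path b·tau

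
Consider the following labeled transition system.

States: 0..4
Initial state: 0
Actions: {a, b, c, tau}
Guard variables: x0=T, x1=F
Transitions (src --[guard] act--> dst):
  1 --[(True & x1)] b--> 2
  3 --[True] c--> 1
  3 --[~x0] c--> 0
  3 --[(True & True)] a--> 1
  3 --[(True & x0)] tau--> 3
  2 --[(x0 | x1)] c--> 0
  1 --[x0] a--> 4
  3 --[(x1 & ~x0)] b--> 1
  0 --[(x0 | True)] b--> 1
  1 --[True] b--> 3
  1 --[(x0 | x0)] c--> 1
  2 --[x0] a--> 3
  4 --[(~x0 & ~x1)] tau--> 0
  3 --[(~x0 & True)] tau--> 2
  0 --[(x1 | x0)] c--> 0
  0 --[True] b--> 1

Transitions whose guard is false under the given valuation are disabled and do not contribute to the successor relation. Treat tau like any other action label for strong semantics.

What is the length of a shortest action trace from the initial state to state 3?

Breadth-first toward 3:
  L0 = {0}
  L1 = {1}
  L2 = {3,4}
first hit 3 at d=2 via b·b

Answer: 2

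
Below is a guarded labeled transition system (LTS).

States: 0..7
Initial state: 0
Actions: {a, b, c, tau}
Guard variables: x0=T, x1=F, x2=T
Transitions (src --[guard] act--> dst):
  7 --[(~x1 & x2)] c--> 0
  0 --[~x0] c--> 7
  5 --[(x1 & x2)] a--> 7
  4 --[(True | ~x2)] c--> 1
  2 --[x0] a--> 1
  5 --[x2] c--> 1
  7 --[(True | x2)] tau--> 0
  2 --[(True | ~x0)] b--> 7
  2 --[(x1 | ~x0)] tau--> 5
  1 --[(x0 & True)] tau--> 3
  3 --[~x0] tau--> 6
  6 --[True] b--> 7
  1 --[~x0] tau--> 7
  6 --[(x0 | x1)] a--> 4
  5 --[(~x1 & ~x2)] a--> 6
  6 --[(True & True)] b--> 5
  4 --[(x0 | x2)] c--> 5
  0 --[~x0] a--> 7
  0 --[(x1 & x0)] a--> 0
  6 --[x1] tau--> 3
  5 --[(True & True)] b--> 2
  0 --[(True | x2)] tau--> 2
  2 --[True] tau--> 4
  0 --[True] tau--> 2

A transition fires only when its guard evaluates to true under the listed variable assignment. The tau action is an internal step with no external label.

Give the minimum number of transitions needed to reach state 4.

Answer: 2

Analysis:
BFS to 4:
  L0 = {0}
  L1 = {2}
  L2 = {1,4,7}
first hit 4 at d=2 via tau·tau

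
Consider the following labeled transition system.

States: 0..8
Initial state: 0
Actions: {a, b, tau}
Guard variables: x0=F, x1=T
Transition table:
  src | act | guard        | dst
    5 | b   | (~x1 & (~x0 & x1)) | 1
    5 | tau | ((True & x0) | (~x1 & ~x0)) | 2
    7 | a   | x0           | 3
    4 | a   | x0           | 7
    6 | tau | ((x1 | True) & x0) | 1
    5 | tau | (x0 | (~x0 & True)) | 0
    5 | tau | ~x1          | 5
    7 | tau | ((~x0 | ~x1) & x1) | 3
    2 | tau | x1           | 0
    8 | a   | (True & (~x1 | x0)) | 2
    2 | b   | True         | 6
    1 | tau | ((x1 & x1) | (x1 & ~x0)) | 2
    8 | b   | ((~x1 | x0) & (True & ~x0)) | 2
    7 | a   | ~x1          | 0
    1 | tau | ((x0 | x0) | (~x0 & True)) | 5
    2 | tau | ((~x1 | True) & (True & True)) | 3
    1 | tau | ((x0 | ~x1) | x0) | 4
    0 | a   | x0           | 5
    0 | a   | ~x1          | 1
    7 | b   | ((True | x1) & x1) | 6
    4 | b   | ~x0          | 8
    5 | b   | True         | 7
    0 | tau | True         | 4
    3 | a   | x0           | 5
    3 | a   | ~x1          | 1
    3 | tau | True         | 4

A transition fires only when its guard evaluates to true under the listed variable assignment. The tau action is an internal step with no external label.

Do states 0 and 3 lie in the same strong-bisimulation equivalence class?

Answer: BISIMILAR

Trace:
Compute ~ classes (split until stable):
  round 0: {{0,1,2,3,4,5,6,7,8}}
  round 1: {{0,1,3},{2,5,7},{4},{6,8}}
  round 2: {{0,3},{1},{2,7},{4},{5},{6,8}}
stable after 3 split(s): 6 block(s)
0∈{0,3}, 3∈{0,3}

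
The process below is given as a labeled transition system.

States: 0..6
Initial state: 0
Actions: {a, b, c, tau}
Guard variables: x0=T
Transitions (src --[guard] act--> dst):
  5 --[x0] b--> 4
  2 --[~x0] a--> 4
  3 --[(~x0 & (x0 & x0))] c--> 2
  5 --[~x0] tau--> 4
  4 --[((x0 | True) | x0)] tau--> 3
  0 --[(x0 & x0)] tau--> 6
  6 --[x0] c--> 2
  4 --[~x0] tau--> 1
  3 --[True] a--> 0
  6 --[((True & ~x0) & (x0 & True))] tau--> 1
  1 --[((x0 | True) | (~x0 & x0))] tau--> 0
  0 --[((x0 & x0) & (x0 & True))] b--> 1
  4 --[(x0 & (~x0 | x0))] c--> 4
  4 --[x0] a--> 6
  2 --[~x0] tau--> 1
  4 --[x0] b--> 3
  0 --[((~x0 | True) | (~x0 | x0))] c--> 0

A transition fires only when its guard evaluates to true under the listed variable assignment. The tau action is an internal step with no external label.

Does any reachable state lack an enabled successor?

Answer: DEADLOCK at state 2

Trace:
R = {0,1,2,6}
  0: b→1  c→0  tau→6  [3 out]
  1: tau→0  [1 out]
  2: ∅  [no exit]
  6: c→2  [1 out]
Path to 2: tau·c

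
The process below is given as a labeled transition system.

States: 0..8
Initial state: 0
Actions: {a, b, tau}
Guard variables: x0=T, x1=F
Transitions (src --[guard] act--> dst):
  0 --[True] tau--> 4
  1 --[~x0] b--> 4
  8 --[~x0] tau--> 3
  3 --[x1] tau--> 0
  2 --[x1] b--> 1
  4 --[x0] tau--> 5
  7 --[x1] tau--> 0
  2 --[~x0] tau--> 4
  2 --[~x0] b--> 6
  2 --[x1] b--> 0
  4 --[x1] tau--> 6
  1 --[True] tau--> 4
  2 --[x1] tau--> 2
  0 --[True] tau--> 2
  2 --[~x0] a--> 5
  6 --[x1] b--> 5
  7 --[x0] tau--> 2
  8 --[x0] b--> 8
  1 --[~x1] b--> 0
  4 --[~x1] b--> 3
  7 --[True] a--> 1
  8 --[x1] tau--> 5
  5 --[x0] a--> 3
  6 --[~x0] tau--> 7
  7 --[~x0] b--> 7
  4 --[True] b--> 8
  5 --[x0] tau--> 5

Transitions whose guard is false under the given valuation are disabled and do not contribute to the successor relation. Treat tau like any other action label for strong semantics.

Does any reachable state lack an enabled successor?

Answer: DEADLOCK at state 2

Analysis:
R = {0,2,3,4,5,8}
  0: tau→2  tau→4  [2 out]
  2: ∅  [deadlock]
  3: ∅  [deadlock]
  4: b→3  b→8  tau→5  [3 out]
  5: a→3  tau→5  [2 out]
  8: b→8  [1 out]
witness 2: tau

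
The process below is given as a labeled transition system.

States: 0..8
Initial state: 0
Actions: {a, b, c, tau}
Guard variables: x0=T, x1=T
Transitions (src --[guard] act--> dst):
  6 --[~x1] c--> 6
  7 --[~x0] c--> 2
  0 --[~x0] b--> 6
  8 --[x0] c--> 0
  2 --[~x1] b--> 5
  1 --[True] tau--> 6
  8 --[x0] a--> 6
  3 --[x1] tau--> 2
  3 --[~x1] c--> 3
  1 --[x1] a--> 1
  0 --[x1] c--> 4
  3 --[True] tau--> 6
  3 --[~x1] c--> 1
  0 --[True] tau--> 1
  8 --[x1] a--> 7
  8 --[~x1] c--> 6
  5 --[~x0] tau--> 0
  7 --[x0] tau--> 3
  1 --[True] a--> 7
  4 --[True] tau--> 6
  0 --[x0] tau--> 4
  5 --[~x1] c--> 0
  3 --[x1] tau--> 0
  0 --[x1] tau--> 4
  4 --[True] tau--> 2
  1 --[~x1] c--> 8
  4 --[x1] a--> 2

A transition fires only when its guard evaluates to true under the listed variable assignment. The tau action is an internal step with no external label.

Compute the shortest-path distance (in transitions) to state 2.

BFS to 2:
  depth 0: {0}
  depth 1: {1,4}
  depth 2: {2,6,7}
2 enters at depth 2; path c·a

Answer: 2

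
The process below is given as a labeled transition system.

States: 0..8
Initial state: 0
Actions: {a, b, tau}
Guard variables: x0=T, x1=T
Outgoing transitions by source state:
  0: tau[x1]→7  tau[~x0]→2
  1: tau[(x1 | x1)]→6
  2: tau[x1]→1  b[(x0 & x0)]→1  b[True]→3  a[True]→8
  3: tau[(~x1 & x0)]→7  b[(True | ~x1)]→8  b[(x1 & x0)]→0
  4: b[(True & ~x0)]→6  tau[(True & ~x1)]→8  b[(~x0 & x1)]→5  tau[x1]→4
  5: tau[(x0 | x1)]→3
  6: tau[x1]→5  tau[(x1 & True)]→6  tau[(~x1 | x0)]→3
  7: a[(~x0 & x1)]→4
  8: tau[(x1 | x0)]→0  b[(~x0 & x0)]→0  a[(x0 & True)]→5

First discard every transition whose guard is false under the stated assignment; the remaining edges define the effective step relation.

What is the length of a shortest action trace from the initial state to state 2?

Answer: UNREACHABLE

Working:
Layered search for 2:
  depth 0: {0}
  depth 1: {7}
2 never appears.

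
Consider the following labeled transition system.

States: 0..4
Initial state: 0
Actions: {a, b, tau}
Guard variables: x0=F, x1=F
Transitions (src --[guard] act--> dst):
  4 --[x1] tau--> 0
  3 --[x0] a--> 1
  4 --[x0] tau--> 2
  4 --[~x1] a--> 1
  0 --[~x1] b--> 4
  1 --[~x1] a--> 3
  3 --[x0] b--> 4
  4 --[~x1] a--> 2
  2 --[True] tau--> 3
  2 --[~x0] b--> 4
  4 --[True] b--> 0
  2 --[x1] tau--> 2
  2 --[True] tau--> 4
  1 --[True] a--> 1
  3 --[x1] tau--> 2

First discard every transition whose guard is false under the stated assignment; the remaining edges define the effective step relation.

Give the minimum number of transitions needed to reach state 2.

BFS to 2:
  Layer 0: {0}
  Layer 1: {4}
  Layer 2: {1,2}
2 enters at depth 2; path b·a

Answer: 2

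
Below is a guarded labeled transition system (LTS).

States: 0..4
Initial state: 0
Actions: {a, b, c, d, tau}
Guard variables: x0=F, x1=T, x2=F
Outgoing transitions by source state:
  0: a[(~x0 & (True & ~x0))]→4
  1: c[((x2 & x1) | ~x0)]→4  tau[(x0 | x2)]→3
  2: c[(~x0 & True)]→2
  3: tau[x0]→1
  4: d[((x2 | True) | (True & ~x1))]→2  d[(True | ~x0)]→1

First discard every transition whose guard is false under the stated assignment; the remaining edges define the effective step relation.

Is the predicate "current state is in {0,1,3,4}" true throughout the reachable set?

Safe = {0,1,3,4}
R = {0,1,2,4}
  0: ✓
  1: ✓
  2: VIOLATES
  4: ✓
witness against invariant: a·d → 2

Answer: INVARIANT VIOLATED at state 2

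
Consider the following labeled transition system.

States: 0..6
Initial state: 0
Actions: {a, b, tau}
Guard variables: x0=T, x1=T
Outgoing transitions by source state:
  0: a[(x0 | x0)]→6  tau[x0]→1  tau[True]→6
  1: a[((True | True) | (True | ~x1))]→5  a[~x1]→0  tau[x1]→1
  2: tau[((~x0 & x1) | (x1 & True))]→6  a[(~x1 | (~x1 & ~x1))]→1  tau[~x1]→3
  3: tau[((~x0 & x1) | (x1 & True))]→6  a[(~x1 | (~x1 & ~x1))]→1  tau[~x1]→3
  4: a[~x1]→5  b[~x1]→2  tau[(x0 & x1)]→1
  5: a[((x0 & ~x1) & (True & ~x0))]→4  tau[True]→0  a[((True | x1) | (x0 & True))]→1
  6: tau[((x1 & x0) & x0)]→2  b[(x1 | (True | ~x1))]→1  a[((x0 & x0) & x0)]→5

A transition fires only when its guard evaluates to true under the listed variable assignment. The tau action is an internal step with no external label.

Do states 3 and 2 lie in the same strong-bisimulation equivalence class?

Answer: BISIMILAR

Working:
Refine partition for ~:
  π0 = {{0,1,2,3,4,5,6}}
  π1 = {{0,1,5},{2,3,4},{6}}
  π2 = {{0},{1,5},{2,3},{4},{6}}
  π3 = {{0},{1},{2,3},{4},{5},{6}}
Fixed point at round 4; 6 class(es).
[3]={2,3}  [2]={2,3}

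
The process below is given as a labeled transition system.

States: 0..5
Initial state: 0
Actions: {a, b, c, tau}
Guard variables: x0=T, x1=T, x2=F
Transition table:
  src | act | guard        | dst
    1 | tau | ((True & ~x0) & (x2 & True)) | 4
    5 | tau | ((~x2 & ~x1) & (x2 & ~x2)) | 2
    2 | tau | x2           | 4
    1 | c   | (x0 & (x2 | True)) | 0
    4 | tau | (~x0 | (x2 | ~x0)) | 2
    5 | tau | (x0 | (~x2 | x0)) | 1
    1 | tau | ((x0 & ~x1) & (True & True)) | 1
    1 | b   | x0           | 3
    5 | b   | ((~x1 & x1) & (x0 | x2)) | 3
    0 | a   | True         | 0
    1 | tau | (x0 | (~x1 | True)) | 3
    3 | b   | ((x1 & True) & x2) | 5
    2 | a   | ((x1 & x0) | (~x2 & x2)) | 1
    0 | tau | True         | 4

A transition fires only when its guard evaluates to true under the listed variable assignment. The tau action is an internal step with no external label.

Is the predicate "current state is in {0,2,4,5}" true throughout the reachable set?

Safe = {0,2,4,5}
Reachable = {0,4}
  0: safe
  4: safe

Answer: INVARIANT HOLDS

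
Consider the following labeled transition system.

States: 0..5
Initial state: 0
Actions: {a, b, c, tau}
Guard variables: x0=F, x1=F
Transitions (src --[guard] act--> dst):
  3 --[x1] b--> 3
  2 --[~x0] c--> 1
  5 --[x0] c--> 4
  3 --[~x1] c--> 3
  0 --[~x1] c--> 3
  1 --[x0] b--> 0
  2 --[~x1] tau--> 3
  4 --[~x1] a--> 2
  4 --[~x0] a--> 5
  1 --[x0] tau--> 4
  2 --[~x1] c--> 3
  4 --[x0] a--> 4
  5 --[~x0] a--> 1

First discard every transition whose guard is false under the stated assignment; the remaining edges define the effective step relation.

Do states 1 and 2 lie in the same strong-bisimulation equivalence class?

Answer: NOT BISIMILAR

Working:
Compute ~ classes (split until stable):
  P[0] = {{0,1,2,3,4,5}}
  P[1] = {{0,3},{1},{2},{4,5}}
  P[2] = {{0,3},{1},{2},{4},{5}}
5 equivalence class(es) (converged in 3)
1∈{1}, 2∈{2}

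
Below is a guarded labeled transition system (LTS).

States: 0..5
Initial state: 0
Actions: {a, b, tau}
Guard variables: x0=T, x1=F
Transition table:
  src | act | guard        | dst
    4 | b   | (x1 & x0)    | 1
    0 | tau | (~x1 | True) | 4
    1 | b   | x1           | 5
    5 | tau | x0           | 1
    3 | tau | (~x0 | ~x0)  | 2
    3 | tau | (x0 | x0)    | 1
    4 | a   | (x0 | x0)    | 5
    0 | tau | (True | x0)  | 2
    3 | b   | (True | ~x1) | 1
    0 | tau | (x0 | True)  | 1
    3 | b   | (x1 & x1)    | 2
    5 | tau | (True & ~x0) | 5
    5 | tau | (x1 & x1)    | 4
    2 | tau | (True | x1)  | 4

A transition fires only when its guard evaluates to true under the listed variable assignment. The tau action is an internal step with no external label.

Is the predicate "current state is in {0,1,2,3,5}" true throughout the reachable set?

Inv-set: {0,1,2,3,5}
R = {0,1,2,4,5}
  0: ok
  1: ok
  2: ok
  4: VIOLATES
  5: ok
reach 4 via tau — violates

Answer: INVARIANT VIOLATED at state 4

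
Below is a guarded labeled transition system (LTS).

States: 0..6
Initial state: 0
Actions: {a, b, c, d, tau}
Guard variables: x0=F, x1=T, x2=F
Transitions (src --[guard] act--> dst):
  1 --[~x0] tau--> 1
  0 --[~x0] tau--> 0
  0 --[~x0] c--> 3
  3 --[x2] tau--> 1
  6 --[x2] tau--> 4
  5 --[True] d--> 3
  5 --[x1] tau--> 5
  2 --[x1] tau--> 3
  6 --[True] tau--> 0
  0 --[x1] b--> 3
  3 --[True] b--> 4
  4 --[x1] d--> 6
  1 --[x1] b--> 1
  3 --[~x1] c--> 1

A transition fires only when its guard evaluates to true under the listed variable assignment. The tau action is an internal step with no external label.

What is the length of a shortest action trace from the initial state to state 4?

Answer: 2

Analysis:
Layered search for 4:
  Layer 0: {0}
  Layer 1: {3}
  Layer 2: {4}
depth(4)=2, e.g. b·b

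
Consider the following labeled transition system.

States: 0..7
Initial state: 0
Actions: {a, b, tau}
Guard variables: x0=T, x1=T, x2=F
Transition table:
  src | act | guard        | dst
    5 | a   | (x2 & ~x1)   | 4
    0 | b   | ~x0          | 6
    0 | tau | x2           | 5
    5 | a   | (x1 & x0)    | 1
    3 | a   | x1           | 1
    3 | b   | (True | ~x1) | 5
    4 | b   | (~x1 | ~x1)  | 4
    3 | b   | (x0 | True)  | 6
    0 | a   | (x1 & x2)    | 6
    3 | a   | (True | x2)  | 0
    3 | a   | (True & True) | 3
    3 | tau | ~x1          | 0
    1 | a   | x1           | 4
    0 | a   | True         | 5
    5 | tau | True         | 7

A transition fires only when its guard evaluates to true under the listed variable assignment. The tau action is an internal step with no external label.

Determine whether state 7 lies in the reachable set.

After dropping false guards: 9 live edges.
depth 0: {0}
depth 1: {5}  total {0,5}
depth 2: {1,7}  total {0,1,5,7}
depth 3: {4}  total {0,1,4,5,7}
Reach set: {0,1,4,5,7}
trace reaching 7: a·tau

Answer: REACHABLE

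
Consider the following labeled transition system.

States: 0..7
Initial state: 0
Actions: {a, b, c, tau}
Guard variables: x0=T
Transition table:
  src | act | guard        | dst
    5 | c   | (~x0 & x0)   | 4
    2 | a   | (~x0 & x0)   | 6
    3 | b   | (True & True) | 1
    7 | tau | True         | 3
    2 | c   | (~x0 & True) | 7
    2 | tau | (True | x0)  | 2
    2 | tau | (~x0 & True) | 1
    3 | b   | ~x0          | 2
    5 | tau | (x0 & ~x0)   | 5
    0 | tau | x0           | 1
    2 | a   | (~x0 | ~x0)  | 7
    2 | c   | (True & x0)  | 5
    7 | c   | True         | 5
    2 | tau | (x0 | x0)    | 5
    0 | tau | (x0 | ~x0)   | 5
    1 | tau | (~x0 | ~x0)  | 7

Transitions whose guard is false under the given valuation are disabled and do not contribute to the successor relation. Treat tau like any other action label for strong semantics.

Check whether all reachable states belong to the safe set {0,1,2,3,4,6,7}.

Inv-set: {0,1,2,3,4,6,7}
Reach set: {0,1,5}
  0: ✓
  1: ✓
  5: outside
witness against invariant: tau → 5

Answer: INVARIANT VIOLATED at state 5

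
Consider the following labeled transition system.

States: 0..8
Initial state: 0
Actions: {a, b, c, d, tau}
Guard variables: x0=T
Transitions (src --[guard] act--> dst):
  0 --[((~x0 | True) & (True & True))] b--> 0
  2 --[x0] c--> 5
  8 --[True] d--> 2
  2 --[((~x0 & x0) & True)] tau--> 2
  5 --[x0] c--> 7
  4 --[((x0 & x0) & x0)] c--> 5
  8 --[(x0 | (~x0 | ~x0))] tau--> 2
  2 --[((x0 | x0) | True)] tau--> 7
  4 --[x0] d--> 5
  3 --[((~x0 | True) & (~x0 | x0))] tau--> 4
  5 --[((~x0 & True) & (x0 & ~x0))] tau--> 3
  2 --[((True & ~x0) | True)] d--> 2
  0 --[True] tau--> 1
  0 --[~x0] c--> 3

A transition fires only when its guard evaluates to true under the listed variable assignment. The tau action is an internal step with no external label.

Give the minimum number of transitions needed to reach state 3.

Answer: UNREACHABLE

Working:
Layered search for 3:
  L0 = {0}
  L1 = {1}
3 never appears.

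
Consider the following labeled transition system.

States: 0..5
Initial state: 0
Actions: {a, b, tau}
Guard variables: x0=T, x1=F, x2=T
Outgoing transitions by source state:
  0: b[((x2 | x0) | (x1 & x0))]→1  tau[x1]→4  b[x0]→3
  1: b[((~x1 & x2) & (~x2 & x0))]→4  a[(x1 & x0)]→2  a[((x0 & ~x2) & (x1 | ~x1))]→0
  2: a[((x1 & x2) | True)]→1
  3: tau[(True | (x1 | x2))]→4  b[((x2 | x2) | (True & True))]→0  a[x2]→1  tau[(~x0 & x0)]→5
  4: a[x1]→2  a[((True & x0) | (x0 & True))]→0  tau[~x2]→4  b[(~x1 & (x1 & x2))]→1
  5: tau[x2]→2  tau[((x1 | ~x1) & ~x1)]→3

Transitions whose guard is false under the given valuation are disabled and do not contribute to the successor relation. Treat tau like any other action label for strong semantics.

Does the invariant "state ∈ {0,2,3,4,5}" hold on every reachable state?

Answer: INVARIANT VIOLATED at state 1

Working:
Inv-set: {0,2,3,4,5}
Reachable = {0,1,3,4}
  0: ✓
  1: ✗ unsafe
  3: ✓
  4: ✓
witness against invariant: b → 1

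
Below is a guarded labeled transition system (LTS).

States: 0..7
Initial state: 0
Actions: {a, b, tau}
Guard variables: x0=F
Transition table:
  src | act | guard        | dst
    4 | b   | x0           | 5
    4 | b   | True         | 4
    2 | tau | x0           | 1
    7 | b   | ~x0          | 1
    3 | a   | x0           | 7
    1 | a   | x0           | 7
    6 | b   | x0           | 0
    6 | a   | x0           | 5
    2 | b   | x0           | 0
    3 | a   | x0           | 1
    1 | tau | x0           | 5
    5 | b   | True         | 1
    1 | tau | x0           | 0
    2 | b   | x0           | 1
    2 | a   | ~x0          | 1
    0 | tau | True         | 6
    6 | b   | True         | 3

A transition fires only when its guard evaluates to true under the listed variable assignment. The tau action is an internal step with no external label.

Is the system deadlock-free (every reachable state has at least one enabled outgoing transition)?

Reach set: {0,3,6}
  0: tau→6  [deg 1]
  3: ∅  [STUCK]
  6: b→3  [deg 1]
witness 3: tau·b

Answer: DEADLOCK at state 3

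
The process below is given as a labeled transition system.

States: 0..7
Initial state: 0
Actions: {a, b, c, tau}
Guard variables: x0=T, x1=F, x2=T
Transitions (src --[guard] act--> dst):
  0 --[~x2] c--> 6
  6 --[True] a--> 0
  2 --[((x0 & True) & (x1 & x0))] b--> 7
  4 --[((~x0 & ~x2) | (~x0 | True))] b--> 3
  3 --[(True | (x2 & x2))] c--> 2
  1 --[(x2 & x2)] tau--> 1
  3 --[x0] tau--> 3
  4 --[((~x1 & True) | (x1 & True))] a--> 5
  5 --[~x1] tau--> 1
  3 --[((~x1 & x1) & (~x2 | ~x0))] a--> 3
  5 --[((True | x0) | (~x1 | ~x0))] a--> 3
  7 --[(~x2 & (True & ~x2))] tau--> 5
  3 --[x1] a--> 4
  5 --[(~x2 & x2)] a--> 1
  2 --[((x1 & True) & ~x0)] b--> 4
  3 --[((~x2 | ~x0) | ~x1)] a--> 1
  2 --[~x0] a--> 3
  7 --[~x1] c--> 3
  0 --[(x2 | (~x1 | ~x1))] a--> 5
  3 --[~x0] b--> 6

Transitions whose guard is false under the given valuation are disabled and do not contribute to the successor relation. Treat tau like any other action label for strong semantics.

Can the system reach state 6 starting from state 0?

11 transition(s) survive guard evaluation.
L0 = {0}
L1 = {5}  cumulative {0,5}
L2 = {1,3}  cumulative {0,1,3,5}
L3 = {2}  cumulative {0,1,2,3,5}
Reachable = {0,1,2,3,5}

Answer: UNREACHABLE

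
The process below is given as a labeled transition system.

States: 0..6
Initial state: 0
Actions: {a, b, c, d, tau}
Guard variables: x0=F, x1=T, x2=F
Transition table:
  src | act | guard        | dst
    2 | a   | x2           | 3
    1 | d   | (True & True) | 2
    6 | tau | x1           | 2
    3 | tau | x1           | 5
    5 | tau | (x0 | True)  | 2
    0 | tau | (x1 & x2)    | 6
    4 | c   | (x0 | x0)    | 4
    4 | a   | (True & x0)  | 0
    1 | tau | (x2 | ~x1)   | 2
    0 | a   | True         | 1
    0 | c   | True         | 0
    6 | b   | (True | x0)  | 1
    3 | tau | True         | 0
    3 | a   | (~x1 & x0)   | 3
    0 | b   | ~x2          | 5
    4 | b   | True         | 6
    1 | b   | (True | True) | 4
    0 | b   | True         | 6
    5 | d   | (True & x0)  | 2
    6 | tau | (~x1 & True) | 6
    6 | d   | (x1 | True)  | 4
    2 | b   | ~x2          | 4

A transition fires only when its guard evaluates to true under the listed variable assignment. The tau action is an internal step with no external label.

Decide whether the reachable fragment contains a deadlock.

R = {0,1,2,4,5,6}
  0: a→1  b→5  b→6  c→0  [4 exit(s)]
  1: b→4  d→2  [2 exit(s)]
  2: b→4  [1 exit(s)]
  4: b→6  [1 exit(s)]
  5: tau→2  [1 exit(s)]
  6: b→1  d→4  tau→2  [3 exit(s)]

Answer: DEADLOCK-FREE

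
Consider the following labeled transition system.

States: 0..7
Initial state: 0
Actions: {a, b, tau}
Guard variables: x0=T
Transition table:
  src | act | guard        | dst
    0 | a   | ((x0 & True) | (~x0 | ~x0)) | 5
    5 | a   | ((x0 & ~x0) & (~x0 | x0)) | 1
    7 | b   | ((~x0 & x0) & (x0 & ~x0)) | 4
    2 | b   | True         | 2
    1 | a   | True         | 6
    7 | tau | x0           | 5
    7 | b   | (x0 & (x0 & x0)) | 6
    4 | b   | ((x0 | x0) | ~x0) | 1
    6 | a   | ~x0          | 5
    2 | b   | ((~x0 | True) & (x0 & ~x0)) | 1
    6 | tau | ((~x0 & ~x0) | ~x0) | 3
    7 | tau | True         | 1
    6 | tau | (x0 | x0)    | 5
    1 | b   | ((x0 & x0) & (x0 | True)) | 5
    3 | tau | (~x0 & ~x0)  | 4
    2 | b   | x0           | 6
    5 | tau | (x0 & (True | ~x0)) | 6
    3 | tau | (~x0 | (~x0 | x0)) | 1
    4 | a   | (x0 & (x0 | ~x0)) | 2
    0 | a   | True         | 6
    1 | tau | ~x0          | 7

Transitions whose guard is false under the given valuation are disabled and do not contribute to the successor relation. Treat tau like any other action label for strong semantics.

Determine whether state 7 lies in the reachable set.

14 transition(s) survive guard evaluation.
Layer 0: {0}
Layer 1: {5,6}  cumulative {0,5,6}
Reachable = {0,5,6}

Answer: UNREACHABLE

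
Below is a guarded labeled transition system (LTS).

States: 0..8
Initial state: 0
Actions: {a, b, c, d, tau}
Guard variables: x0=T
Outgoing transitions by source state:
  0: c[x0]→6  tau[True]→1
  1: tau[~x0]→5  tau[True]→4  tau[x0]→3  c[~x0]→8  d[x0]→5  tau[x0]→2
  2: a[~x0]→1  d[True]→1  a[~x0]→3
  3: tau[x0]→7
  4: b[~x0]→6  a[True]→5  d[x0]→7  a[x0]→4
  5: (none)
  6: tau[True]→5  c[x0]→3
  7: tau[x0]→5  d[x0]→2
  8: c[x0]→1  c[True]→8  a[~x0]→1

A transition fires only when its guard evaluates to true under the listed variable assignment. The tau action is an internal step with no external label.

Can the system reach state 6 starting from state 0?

Answer: REACHABLE

Working:
Guard filter leaves 17 enabled edge(s).
Layer 0: {0}
Layer 1: {1,6}  total {0,1,6}
Layer 2: {2,3,4,5}  total {0,1,2,3,4,5,6}
Layer 3: {7}  total {0,1,2,3,4,5,6,7}
Reachable = {0,1,2,3,4,5,6,7}
Path to 6: c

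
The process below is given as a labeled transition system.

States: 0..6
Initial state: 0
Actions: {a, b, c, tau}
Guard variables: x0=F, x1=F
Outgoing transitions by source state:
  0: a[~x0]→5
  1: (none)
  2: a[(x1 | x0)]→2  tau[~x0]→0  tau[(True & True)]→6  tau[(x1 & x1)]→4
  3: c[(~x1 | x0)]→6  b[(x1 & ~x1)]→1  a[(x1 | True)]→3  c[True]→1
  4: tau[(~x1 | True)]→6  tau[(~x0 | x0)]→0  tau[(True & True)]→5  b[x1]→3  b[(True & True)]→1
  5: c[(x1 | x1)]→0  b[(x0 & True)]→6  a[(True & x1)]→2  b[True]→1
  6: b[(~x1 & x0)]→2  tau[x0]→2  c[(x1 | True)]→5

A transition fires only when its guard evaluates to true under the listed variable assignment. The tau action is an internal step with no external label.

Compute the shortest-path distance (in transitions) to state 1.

Answer: 2

Analysis:
Breadth-first toward 1:
  L0 = {0}
  L1 = {5}
  L2 = {1}
depth(1)=2, e.g. a·b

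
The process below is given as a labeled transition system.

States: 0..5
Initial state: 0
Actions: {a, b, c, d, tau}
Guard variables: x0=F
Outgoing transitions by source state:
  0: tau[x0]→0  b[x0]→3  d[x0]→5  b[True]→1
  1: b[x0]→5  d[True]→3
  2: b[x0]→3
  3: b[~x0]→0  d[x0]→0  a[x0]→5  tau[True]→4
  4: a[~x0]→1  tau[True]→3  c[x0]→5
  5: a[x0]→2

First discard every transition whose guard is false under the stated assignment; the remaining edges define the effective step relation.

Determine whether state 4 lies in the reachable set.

Guard filter leaves 6 enabled edge(s).
depth 0: {0}
depth 1: {1}  total {0,1}
depth 2: {3}  total {0,1,3}
depth 3: {4}  total {0,1,3,4}
Reach set: {0,1,3,4}
trace reaching 4: b·d·tau

Answer: REACHABLE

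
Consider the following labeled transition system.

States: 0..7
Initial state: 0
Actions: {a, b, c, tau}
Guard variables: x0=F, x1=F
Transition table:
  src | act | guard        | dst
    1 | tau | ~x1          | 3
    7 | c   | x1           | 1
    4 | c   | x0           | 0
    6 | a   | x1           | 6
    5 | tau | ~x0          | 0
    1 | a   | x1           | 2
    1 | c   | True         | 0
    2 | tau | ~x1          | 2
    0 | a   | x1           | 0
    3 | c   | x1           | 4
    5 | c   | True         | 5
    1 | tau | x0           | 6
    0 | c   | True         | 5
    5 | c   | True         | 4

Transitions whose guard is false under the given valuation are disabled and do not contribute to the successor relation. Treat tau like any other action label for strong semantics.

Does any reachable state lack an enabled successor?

Answer: DEADLOCK at state 4

Working:
Reach set: {0,4,5}
  0: c→5  [1 exit(s)]
  4: ∅  [no exit]
  5: c→4  c→5  tau→0  [3 exit(s)]
trace reaching 4: c·c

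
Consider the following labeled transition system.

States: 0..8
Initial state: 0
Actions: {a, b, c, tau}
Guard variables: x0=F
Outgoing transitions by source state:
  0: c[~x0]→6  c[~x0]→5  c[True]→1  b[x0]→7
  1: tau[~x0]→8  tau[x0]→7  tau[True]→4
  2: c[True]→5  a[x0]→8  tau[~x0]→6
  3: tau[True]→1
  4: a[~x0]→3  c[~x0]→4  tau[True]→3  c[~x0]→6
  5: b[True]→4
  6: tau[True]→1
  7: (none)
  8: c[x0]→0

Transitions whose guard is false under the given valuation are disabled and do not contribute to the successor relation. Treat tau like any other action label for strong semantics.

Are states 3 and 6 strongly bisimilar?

Answer: BISIMILAR

Analysis:
Bisimulation quotient by refinement:
  round 0: {{0,1,2,3,4,5,6,7,8}}
  round 1: {{0},{1,3,6},{2},{4},{5},{7,8}}
  round 2: {{0},{1},{2},{3,6},{4},{5},{7,8}}
Fixed point at round 3; 7 class(es).
3∈{3,6}, 6∈{3,6}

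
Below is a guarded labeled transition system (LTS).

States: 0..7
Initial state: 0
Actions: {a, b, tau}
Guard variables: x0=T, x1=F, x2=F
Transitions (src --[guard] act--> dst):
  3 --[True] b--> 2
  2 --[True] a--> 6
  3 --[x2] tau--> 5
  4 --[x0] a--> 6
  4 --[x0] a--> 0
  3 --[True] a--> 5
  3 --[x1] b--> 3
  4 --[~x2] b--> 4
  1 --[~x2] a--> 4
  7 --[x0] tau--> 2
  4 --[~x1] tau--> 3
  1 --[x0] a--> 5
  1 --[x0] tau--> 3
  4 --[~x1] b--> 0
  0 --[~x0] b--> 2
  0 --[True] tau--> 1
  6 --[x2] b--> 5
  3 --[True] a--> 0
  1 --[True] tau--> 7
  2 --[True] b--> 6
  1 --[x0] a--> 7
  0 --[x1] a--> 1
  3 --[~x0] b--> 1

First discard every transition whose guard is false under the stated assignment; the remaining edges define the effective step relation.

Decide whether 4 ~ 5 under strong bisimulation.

Answer: NOT BISIMILAR

Trace:
Refine partition for ~:
  π0 = {{0,1,2,3,4,5,6,7}}
  π1 = {{0,7},{1},{2,3},{4},{5,6}}
  π2 = {{0},{1},{2},{3},{4},{5,6},{7}}
Fixed point at round 3; 7 class(es).
class of 4: {4}; class of 5: {5,6}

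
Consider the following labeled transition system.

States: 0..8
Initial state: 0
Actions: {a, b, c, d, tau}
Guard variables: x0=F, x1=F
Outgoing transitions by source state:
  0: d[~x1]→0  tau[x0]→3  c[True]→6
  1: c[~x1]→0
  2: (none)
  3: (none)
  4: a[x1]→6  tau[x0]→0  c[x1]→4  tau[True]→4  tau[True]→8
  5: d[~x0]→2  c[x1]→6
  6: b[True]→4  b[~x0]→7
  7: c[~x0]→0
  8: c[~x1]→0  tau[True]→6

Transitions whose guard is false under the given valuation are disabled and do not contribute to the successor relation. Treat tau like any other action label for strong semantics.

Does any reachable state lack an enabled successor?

Answer: DEADLOCK-FREE

Working:
Reach set: {0,4,6,7,8}
  0: c→6  d→0  [2 out]
  4: tau→4  tau→8  [2 out]
  6: b→4  b→7  [2 out]
  7: c→0  [1 out]
  8: c→0  tau→6  [2 out]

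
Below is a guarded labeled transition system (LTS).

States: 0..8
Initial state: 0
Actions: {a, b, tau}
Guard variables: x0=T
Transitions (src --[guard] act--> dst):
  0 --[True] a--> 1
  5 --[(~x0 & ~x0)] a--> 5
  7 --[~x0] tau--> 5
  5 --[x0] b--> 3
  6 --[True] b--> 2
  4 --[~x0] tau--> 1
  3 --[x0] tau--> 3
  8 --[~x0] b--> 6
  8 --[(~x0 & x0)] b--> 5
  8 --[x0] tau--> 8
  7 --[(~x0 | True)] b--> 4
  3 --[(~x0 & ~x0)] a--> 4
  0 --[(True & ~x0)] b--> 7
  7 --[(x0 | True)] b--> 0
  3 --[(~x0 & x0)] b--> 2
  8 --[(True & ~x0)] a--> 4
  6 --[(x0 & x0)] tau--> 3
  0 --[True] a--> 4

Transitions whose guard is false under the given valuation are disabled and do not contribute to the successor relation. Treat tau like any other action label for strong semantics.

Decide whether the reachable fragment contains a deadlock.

Reachable = {0,1,4}
  0: a→1  a→4  [deg 2]
  1: ∅  [no exit]
  4: ∅  [no exit]
Path to 1: a

Answer: DEADLOCK at state 1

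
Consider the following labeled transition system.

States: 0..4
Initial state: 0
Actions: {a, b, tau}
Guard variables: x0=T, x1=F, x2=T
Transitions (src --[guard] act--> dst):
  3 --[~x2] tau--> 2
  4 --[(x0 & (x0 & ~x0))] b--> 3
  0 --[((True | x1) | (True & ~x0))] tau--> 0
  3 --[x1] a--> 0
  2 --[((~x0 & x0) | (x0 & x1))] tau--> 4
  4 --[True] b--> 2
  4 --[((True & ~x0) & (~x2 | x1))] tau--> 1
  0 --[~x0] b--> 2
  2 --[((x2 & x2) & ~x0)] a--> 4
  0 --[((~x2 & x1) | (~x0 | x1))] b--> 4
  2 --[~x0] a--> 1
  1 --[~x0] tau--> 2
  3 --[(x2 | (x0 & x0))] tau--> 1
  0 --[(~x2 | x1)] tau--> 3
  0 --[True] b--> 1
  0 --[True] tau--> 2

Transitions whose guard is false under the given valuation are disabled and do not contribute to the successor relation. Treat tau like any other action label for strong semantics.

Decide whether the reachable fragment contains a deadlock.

Reachable = {0,1,2}
  0: b→1  tau→0  tau→2  [3 out]
  1: ∅  [STUCK]
  2: ∅  [STUCK]
witness 1: b

Answer: DEADLOCK at state 1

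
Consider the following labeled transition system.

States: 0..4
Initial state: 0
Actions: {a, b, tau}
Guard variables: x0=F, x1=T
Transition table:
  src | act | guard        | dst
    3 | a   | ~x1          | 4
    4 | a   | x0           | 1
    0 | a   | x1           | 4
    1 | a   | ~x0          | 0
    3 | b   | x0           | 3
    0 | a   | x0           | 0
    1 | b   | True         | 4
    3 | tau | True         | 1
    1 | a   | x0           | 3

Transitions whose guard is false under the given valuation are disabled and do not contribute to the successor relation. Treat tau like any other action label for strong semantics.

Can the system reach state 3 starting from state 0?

Answer: UNREACHABLE

Trace:
Guard filter leaves 4 enabled edge(s).
depth 0: {0}
depth 1: {4}  now seen {0,4}
Reach set: {0,4}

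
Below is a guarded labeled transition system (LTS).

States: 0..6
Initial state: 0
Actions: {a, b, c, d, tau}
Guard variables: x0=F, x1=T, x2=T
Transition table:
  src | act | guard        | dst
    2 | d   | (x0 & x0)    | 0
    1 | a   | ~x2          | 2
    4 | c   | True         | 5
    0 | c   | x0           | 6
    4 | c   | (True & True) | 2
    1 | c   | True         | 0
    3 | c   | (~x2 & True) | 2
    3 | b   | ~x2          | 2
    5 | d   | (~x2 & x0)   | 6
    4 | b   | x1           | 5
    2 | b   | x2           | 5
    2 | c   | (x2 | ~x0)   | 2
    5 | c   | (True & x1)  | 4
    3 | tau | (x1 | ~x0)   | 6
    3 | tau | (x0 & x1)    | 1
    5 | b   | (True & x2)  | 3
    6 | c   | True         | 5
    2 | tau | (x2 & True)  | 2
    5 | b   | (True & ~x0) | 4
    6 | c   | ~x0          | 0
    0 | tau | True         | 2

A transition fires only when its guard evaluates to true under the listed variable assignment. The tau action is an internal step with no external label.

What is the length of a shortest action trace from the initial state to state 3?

Answer: 3

Trace:
BFS to 3:
  L0 = {0}
  L1 = {2}
  L2 = {5}
  L3 = {3,4}
depth(3)=3, e.g. tau·b·b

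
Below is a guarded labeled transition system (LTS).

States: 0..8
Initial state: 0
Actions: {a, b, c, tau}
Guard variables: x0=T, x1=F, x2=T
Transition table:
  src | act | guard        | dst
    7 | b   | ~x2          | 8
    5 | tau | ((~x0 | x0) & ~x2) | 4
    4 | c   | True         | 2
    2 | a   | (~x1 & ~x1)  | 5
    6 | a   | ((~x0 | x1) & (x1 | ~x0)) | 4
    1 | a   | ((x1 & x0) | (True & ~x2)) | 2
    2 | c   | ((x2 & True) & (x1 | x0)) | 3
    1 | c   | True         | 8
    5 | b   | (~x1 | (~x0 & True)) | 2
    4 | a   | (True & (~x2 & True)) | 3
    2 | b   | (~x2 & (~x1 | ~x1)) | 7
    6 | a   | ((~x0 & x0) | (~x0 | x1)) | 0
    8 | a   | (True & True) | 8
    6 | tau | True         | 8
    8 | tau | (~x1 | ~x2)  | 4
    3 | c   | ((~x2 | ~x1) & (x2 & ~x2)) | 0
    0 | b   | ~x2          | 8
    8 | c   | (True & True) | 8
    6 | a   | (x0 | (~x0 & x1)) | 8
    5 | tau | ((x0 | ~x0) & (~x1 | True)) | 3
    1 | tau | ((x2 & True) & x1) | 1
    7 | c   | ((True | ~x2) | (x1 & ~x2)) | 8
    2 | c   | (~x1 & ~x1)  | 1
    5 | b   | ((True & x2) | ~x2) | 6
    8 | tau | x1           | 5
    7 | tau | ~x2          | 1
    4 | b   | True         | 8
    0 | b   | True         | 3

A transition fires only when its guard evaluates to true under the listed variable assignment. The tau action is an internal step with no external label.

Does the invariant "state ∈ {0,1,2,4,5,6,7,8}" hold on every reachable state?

Answer: INVARIANT VIOLATED at state 3

Analysis:
Allowed set {0,1,2,4,5,6,7,8}
Reach set: {0,3}
  0: ✓
  3: ✗ unsafe
reach 3 via b — violates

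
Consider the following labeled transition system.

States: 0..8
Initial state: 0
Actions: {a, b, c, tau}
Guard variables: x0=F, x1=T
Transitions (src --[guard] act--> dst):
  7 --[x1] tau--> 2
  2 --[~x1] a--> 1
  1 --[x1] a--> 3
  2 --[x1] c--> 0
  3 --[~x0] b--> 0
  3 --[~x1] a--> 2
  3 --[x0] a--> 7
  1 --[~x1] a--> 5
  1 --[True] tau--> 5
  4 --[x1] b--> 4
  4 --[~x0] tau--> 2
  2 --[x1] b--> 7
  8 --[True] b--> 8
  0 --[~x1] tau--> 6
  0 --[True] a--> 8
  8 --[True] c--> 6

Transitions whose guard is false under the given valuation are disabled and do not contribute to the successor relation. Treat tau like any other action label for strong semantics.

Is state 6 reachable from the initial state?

Answer: REACHABLE

Analysis:
Guard filter leaves 11 enabled edge(s).
L0 = {0}
L1 = {8}  cumulative {0,8}
L2 = {6}  cumulative {0,6,8}
Reachable = {0,6,8}
trace reaching 6: a·c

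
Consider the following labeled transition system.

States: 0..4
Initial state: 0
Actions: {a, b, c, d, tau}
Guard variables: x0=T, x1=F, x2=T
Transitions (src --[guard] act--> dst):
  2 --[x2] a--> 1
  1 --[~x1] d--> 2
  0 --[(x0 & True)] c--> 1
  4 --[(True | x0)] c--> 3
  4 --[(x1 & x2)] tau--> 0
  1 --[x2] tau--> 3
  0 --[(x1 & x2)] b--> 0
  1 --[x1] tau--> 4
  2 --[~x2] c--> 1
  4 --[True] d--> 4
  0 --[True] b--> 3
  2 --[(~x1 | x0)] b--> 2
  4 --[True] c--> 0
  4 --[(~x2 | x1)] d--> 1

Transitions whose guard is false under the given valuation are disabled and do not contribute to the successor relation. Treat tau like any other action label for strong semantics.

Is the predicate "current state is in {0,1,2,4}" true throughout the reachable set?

Answer: INVARIANT VIOLATED at state 3

Analysis:
Allowed set {0,1,2,4}
Reachable = {0,1,2,3}
  0: ✓
  1: ✓
  2: ✓
  3: outside
counterexample path to 3: b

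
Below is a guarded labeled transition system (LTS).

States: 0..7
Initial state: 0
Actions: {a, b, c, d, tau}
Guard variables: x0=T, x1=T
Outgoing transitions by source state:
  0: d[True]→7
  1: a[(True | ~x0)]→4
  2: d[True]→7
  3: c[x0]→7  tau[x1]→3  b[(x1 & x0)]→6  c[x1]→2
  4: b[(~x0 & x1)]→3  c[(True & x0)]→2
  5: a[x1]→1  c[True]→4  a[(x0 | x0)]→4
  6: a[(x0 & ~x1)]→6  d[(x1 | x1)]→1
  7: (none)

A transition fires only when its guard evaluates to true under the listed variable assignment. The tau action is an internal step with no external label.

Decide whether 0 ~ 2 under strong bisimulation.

Answer: BISIMILAR

Working:
Refine partition for ~:
  P[0] = {{0,1,2,3,4,5,6,7}}
  P[1] = {{0,2,6},{1},{3},{4},{5},{7}}
  P[2] = {{0,2},{1},{3},{4},{5},{6},{7}}
7 equivalence class(es) (converged in 3)
0∈{0,2}, 2∈{0,2}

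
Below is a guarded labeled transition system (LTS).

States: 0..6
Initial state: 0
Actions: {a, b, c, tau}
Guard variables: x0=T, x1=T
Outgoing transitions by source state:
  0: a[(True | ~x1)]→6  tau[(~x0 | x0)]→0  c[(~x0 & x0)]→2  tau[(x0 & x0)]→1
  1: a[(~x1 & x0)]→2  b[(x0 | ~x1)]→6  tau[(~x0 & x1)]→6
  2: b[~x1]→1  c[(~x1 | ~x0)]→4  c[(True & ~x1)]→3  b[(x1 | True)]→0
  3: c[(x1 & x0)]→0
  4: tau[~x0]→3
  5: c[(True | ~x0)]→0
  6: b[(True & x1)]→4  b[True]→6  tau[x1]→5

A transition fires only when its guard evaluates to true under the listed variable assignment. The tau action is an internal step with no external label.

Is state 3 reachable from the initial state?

Answer: UNREACHABLE

Trace:
After dropping false guards: 10 live edges.
L0 = {0}
L1 = {1,6}  now seen {0,1,6}
L2 = {4,5}  now seen {0,1,4,5,6}
Reach set: {0,1,4,5,6}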